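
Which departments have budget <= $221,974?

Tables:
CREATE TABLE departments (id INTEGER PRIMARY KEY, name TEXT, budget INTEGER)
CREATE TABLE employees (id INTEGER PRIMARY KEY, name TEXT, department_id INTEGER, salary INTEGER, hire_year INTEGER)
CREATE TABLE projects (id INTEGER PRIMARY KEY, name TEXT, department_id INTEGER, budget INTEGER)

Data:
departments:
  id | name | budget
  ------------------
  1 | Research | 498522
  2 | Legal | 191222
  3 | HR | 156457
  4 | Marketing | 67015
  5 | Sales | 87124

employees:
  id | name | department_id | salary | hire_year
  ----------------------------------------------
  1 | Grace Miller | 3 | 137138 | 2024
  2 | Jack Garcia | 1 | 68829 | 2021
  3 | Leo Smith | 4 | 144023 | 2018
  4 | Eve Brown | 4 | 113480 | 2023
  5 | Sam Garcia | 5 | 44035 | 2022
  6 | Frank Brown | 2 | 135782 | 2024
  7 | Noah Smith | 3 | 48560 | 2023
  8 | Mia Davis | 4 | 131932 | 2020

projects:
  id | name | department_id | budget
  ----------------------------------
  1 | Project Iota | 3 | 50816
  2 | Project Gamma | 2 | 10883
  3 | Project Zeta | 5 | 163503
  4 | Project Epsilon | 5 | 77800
SELECT name, budget FROM departments WHERE budget <= 221974

Execution result:
name | budget
Legal | 191222
HR | 156457
Marketing | 67015
Sales | 87124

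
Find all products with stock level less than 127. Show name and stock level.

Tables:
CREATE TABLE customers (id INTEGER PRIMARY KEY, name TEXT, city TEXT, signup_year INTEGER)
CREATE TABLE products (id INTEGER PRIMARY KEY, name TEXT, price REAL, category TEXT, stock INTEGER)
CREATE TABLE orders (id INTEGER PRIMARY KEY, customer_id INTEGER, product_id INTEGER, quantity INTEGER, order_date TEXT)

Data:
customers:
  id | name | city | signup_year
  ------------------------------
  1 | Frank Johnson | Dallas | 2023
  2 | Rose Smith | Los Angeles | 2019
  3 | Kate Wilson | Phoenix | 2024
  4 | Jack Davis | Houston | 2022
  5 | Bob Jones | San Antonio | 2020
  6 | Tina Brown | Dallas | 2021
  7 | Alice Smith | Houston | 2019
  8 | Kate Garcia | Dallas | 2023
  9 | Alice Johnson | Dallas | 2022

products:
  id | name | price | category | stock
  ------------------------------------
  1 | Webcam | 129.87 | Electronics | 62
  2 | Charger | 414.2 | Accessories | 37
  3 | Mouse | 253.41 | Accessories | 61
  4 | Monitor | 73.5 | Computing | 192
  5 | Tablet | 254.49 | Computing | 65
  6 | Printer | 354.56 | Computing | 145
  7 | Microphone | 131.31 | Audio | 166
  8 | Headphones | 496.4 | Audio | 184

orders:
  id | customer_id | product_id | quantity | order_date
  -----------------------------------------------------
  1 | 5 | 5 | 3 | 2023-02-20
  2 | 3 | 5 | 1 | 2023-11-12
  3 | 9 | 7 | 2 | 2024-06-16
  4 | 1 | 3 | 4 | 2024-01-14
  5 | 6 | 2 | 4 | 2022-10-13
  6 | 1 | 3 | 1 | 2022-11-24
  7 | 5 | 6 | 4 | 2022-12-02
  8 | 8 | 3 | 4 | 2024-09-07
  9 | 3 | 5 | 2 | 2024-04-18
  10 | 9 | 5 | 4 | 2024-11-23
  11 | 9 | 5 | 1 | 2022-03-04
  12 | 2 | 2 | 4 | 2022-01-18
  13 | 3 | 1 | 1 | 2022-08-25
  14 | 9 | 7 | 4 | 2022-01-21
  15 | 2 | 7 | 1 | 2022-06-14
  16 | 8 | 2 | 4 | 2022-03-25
SELECT name, stock FROM products WHERE stock < 127

Execution result:
name | stock
Webcam | 62
Charger | 37
Mouse | 61
Tablet | 65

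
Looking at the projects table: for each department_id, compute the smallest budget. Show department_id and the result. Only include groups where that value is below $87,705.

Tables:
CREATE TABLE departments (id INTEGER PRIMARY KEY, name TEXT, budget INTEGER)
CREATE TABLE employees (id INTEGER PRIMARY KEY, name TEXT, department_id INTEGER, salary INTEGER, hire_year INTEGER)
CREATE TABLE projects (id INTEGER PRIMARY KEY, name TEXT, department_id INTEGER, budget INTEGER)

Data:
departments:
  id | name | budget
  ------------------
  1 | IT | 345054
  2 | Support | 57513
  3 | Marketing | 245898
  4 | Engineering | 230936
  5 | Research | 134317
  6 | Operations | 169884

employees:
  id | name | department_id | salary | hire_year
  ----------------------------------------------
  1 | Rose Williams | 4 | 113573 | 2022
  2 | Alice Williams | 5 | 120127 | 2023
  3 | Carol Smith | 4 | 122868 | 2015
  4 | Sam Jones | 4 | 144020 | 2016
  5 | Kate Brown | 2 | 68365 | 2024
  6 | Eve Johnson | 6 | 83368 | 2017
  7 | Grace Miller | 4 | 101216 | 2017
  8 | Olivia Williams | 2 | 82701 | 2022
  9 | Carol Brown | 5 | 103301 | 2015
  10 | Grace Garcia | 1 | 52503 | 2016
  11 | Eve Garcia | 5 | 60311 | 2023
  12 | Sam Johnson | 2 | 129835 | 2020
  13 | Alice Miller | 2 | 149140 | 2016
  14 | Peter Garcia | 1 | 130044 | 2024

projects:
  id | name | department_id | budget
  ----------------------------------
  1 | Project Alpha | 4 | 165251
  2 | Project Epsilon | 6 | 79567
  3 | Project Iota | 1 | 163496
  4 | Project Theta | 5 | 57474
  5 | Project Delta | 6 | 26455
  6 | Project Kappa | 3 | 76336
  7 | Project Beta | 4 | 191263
SELECT department_id, MIN(budget) AS min_budget FROM projects GROUP BY department_id HAVING MIN(budget) < 87705

Execution result:
department_id | min_budget
3 | 76336
5 | 57474
6 | 26455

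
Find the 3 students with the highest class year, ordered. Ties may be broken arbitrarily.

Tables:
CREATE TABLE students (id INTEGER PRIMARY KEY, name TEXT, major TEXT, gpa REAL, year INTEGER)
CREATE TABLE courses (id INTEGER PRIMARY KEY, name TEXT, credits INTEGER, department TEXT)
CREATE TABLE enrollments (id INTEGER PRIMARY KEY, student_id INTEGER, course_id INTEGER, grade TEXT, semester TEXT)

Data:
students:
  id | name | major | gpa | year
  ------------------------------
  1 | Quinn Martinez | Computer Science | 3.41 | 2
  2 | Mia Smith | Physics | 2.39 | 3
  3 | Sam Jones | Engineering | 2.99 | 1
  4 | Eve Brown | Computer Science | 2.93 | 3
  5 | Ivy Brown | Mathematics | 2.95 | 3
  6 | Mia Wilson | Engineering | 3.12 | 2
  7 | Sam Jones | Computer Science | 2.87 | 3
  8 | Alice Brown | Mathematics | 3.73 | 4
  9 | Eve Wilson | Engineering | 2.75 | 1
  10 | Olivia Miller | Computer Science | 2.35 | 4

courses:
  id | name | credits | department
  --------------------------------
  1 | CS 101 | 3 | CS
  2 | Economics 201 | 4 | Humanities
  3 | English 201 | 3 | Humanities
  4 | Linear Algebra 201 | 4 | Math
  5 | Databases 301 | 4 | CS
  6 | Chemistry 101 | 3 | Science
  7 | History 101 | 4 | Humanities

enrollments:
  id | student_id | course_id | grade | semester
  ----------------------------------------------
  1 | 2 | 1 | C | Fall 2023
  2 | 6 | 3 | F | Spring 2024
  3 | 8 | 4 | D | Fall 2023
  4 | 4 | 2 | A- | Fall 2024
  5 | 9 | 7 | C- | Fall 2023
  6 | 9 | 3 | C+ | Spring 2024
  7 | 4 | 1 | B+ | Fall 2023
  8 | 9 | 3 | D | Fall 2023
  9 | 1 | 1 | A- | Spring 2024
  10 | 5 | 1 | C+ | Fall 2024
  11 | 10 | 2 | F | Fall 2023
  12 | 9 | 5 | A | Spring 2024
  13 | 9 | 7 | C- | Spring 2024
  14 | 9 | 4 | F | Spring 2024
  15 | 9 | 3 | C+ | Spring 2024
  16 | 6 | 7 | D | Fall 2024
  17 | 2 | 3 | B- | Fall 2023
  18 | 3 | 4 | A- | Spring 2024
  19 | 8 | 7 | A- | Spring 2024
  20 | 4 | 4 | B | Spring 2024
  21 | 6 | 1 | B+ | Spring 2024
SELECT name, year FROM students ORDER BY year DESC LIMIT 3

Execution result:
name | year
Alice Brown | 4
Olivia Miller | 4
Mia Smith | 3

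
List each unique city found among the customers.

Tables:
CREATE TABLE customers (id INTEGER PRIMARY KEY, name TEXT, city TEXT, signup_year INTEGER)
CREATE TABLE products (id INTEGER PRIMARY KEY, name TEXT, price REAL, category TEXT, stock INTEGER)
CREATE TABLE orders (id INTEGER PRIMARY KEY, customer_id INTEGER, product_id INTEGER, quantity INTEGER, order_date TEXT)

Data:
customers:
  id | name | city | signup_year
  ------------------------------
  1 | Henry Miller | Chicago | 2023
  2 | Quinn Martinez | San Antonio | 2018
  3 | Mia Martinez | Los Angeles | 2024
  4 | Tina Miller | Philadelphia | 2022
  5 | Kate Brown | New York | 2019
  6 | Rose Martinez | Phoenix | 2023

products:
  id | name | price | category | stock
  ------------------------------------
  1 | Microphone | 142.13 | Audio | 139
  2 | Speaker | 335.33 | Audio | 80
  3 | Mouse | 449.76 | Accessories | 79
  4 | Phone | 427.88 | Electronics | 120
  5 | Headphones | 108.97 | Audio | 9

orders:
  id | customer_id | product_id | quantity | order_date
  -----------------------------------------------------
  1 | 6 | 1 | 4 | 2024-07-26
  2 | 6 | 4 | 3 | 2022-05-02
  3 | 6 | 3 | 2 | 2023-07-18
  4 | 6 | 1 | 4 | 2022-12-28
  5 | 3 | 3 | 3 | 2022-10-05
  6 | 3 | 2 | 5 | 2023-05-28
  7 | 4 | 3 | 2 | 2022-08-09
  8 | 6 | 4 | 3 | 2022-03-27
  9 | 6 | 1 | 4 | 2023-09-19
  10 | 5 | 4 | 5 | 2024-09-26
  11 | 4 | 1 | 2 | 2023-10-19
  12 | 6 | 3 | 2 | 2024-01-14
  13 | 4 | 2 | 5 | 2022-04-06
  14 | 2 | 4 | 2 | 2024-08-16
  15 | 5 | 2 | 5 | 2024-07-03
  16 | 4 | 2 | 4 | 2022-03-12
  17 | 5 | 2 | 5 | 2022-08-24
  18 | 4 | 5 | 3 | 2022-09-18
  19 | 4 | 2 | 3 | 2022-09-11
SELECT DISTINCT city FROM customers

Execution result:
city
Chicago
San Antonio
Los Angeles
Philadelphia
New York
Phoenix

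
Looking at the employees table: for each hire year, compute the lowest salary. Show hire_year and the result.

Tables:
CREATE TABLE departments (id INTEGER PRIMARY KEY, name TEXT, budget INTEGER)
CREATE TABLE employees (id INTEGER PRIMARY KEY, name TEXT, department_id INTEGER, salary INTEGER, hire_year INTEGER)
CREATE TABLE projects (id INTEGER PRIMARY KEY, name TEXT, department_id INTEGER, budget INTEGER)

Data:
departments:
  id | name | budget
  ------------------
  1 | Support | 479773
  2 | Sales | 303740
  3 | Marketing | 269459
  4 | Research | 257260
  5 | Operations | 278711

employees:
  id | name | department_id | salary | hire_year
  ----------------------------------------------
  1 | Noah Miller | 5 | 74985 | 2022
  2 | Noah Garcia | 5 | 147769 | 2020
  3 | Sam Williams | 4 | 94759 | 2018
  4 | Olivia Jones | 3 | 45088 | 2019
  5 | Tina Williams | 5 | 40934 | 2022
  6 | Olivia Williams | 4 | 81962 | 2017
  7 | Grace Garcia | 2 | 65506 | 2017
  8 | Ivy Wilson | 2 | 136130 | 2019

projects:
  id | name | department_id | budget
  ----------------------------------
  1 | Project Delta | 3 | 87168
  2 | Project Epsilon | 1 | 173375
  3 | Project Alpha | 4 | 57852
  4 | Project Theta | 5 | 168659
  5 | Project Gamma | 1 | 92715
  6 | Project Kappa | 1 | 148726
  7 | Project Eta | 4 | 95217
SELECT hire_year, MIN(salary) AS min_salary FROM employees GROUP BY hire_year

Execution result:
hire_year | min_salary
2017 | 65506
2018 | 94759
2019 | 45088
2020 | 147769
2022 | 40934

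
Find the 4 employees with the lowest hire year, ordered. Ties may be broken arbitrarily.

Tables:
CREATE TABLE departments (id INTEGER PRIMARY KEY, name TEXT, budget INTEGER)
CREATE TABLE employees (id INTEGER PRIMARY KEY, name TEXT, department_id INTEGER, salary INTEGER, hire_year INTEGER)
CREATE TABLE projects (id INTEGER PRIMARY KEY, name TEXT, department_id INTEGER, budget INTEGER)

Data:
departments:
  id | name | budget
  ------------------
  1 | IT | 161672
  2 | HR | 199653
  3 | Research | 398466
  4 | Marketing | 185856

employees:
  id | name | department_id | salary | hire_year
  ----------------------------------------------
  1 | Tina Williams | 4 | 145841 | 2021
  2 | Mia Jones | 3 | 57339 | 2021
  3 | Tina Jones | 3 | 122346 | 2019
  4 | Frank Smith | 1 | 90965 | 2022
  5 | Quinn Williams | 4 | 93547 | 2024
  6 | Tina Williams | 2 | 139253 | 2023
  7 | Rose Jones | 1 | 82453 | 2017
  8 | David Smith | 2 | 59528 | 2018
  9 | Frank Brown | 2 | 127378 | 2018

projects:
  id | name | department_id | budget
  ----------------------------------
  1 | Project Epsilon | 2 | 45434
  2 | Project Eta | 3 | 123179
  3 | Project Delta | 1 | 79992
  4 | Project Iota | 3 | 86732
SELECT name, hire_year FROM employees ORDER BY hire_year ASC LIMIT 4

Execution result:
name | hire_year
Rose Jones | 2017
David Smith | 2018
Frank Brown | 2018
Tina Jones | 2019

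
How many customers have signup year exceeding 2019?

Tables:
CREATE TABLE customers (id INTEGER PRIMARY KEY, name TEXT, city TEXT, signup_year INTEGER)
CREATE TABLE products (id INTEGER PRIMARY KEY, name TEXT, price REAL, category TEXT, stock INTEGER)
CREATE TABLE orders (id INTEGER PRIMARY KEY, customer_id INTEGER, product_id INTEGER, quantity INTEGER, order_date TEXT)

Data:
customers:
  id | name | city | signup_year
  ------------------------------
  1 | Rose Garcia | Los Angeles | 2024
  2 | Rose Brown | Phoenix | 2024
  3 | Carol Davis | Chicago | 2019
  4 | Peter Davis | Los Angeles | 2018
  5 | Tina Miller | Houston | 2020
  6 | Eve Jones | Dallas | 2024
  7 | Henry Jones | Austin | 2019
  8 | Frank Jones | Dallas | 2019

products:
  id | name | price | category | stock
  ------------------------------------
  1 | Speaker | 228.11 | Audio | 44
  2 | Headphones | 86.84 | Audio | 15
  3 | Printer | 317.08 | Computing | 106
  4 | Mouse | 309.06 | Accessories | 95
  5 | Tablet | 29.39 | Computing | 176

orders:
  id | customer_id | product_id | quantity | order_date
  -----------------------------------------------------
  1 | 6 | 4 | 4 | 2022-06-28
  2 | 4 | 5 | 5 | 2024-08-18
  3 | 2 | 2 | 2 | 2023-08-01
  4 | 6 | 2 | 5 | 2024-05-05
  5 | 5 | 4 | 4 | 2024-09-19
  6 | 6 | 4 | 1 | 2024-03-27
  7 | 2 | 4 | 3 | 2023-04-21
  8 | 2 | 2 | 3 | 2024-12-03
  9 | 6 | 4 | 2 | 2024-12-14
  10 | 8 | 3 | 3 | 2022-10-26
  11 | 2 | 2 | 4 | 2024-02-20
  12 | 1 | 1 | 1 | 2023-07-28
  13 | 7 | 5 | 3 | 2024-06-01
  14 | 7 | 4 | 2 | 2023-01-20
SELECT COUNT(*) FROM customers WHERE signup_year > 2019

Execution result:
4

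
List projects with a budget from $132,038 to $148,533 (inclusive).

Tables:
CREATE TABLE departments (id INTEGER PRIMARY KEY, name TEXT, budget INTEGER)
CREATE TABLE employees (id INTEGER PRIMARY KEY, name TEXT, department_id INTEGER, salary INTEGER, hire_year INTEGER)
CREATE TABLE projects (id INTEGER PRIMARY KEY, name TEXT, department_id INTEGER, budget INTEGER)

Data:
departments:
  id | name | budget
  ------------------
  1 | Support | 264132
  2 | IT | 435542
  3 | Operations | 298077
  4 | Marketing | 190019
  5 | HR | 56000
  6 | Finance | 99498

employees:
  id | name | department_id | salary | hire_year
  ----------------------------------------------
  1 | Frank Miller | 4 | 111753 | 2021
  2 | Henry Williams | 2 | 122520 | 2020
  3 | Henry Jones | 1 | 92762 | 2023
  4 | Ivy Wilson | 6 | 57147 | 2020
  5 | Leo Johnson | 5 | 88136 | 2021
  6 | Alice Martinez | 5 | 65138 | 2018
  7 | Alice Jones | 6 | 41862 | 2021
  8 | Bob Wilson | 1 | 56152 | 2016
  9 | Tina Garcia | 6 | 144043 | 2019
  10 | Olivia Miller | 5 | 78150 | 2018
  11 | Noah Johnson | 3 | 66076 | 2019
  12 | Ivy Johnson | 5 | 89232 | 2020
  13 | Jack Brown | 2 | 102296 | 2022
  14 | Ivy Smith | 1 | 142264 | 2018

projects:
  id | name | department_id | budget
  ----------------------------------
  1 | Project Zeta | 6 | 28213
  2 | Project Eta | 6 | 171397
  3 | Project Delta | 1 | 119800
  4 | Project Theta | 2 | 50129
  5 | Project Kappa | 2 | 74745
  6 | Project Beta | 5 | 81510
SELECT name, budget FROM projects WHERE budget BETWEEN 132038 AND 148533

Execution result:
(no rows)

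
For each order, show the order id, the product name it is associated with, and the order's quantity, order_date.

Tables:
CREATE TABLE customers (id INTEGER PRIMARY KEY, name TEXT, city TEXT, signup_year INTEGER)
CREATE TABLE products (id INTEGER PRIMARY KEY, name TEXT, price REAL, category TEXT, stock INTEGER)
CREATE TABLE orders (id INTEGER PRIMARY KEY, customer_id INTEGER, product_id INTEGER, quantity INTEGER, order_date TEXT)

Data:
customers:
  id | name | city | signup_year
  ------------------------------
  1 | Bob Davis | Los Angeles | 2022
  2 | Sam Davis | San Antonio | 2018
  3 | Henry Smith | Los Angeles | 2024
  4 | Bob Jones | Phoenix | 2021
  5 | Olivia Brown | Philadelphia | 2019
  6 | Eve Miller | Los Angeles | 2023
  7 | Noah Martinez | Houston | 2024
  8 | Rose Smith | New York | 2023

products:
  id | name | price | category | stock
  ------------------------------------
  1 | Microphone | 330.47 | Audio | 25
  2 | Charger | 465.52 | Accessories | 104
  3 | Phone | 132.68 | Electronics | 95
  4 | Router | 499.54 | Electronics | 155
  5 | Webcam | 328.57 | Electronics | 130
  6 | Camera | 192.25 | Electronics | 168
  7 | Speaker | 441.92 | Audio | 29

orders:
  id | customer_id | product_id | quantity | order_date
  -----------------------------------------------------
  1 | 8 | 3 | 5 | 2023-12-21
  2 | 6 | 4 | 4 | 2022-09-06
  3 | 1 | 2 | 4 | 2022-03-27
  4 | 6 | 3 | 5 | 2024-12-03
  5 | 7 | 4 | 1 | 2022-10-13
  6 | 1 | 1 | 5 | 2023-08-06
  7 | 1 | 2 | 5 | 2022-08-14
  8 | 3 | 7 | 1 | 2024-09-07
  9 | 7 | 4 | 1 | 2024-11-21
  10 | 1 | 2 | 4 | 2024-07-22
SELECT c.id, p.name AS product, c.quantity, c.order_date FROM orders c JOIN products p ON c.product_id = p.id

Execution result:
id | product | quantity | order_date
1 | Phone | 5 | 2023-12-21
2 | Router | 4 | 2022-09-06
3 | Charger | 4 | 2022-03-27
4 | Phone | 5 | 2024-12-03
5 | Router | 1 | 2022-10-13
6 | Microphone | 5 | 2023-08-06
7 | Charger | 5 | 2022-08-14
8 | Speaker | 1 | 2024-09-07
9 | Router | 1 | 2024-11-21
10 | Charger | 4 | 2024-07-22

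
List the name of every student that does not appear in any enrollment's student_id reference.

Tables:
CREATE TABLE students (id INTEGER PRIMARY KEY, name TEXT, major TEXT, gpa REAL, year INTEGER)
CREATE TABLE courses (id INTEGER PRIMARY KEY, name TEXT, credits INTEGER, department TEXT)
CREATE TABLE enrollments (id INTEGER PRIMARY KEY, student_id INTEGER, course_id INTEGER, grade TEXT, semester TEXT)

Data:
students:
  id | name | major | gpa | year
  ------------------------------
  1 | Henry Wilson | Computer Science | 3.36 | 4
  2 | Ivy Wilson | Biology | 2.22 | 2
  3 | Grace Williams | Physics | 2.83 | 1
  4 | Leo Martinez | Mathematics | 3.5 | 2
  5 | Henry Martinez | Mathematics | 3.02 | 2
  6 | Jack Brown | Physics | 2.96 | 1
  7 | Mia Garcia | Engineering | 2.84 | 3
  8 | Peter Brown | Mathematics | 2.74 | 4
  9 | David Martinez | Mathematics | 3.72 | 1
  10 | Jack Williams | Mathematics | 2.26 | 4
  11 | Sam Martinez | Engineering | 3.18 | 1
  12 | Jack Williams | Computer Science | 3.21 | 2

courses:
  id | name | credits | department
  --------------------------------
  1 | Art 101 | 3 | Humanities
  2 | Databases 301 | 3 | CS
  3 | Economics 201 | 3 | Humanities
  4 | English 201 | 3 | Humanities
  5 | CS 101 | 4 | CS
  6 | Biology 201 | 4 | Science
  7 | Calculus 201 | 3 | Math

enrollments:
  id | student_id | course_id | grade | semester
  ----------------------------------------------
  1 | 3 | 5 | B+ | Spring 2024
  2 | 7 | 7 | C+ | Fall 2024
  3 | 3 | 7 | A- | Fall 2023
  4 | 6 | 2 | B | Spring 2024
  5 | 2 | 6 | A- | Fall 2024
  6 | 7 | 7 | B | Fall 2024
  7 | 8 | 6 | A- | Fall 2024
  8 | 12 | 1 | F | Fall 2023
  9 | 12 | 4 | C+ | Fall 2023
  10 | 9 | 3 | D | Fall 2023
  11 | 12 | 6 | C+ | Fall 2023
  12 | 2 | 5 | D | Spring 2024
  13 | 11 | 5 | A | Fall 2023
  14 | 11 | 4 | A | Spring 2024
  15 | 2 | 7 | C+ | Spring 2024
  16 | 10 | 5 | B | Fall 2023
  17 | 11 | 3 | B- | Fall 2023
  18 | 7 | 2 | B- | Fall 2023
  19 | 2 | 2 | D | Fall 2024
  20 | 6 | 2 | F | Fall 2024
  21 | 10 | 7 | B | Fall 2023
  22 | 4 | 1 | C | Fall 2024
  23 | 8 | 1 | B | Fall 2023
SELECT p.name FROM students p LEFT JOIN enrollments c ON c.student_id = p.id WHERE c.id IS NULL

Execution result:
name
Henry Wilson
Henry Martinez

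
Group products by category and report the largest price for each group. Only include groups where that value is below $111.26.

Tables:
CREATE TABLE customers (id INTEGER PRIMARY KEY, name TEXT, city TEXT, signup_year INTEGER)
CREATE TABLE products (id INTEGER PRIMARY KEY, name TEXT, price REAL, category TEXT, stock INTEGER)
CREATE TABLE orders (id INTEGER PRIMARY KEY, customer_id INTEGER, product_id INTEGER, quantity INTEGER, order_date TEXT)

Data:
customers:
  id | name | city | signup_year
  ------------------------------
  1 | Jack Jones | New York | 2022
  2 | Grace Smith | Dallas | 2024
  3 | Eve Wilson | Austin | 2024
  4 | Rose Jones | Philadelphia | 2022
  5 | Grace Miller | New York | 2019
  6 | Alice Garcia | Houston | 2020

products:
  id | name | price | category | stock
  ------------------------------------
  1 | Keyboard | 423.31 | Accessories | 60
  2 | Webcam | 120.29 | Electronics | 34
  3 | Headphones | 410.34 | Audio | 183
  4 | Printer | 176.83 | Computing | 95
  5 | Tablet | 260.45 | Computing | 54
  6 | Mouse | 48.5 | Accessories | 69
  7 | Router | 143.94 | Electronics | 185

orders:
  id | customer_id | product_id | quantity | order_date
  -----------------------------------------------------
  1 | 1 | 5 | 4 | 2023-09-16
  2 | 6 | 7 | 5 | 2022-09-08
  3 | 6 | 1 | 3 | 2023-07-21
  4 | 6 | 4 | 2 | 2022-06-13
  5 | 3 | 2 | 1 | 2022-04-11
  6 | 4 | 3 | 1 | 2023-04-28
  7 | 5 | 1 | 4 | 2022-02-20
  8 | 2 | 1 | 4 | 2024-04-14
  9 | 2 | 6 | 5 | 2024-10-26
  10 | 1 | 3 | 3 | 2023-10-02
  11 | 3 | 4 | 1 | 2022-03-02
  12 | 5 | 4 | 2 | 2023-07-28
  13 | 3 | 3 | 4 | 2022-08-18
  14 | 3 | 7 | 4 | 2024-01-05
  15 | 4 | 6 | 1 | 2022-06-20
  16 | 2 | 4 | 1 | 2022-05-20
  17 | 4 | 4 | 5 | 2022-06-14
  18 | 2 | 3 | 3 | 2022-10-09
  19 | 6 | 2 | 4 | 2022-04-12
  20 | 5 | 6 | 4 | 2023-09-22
SELECT category, MAX(price) AS max_price FROM products GROUP BY category HAVING MAX(price) < 111.26

Execution result:
(no rows)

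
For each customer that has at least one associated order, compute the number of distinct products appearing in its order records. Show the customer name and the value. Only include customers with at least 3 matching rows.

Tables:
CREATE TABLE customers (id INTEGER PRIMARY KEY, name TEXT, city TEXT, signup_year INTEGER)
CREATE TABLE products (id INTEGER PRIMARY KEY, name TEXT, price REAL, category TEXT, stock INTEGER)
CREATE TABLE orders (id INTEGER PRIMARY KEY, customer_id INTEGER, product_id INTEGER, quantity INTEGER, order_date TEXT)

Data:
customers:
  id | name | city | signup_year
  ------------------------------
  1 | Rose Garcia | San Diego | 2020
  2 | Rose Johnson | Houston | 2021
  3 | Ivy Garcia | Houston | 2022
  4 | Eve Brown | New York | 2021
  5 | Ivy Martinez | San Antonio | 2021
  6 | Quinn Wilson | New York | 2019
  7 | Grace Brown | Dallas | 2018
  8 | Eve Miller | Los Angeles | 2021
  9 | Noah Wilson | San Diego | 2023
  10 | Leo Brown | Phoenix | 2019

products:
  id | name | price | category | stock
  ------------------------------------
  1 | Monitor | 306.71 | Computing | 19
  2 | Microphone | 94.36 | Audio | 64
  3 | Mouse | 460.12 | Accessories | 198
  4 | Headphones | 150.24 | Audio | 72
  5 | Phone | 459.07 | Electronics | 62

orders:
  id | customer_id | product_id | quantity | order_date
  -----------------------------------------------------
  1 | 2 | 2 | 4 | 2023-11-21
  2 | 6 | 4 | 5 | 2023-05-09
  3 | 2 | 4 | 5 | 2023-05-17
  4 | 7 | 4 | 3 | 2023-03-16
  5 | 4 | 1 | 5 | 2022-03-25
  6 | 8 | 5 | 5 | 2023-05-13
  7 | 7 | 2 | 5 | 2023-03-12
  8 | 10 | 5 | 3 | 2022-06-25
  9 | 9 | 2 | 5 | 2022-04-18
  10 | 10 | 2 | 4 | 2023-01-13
SELECT p.name, COUNT(DISTINCT c.product_id) AS distinct_product_count FROM orders c JOIN customers p ON c.customer_id = p.id GROUP BY p.id, p.name HAVING COUNT(*) >= 3

Execution result:
(no rows)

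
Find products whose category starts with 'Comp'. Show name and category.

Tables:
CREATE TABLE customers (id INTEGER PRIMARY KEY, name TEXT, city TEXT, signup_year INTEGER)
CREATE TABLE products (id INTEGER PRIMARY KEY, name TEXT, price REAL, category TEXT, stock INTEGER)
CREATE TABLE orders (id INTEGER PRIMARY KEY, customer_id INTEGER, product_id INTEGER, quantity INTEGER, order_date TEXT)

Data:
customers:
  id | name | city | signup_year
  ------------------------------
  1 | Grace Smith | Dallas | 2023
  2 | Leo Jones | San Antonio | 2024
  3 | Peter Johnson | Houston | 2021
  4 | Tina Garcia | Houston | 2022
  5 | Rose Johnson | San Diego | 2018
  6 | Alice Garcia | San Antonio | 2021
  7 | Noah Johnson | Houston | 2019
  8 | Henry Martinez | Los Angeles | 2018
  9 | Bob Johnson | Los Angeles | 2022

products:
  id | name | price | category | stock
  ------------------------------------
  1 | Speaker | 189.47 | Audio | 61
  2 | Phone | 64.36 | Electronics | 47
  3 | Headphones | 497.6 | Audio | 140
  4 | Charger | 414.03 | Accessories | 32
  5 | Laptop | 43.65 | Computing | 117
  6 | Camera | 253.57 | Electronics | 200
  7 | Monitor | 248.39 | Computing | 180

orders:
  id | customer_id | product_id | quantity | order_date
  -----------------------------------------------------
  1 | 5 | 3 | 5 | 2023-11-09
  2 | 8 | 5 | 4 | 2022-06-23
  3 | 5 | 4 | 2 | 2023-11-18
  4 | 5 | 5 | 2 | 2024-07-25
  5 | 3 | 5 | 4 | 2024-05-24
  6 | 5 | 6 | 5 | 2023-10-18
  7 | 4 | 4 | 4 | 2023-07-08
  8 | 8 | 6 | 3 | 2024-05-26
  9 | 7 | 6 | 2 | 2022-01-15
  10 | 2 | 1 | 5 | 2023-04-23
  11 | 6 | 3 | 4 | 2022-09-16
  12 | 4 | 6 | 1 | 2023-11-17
SELECT name, category FROM products WHERE category LIKE 'Comp%'

Execution result:
name | category
Laptop | Computing
Monitor | Computing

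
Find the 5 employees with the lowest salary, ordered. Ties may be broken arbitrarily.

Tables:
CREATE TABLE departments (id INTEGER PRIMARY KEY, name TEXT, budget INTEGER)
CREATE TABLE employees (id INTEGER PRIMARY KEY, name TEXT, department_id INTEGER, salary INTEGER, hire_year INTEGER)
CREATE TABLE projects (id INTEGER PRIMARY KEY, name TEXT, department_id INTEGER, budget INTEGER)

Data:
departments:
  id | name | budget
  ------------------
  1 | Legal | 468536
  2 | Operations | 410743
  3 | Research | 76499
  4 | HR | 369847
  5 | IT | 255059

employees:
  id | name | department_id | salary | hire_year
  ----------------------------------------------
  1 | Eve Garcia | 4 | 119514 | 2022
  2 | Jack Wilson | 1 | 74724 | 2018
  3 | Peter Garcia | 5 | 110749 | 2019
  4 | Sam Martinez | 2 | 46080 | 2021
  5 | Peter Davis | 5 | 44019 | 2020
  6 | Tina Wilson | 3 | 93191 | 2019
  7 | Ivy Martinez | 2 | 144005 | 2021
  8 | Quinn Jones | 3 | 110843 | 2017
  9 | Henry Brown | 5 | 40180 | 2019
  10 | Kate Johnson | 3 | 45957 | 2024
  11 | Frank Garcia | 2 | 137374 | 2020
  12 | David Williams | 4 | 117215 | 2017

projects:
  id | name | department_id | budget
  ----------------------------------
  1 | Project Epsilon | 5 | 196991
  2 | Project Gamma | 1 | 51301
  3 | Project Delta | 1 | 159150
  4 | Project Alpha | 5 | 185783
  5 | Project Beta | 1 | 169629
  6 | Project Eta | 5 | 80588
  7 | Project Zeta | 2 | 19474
SELECT name, salary FROM employees ORDER BY salary ASC LIMIT 5

Execution result:
name | salary
Henry Brown | 40180
Peter Davis | 44019
Kate Johnson | 45957
Sam Martinez | 46080
Jack Wilson | 74724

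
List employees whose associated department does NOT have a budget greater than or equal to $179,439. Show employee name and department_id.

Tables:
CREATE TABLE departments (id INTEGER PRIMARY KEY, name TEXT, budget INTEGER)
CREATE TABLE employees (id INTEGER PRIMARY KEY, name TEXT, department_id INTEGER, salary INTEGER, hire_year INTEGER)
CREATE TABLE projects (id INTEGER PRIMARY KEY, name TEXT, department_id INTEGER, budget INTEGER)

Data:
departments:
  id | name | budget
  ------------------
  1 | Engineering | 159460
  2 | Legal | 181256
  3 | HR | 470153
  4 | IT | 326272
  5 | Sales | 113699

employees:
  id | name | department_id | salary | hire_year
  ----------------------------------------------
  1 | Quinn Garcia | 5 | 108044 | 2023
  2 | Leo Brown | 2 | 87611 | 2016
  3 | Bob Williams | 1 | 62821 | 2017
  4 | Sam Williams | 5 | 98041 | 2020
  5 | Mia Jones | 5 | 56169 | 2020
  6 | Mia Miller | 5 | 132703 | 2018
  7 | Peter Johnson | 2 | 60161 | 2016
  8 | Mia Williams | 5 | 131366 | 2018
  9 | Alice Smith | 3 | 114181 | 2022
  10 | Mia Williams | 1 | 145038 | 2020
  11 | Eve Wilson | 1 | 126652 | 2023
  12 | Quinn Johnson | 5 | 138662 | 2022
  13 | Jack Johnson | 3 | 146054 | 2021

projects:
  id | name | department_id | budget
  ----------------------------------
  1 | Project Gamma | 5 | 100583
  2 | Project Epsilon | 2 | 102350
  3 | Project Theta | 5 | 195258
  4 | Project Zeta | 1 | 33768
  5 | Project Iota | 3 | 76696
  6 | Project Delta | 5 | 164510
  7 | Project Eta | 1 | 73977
SELECT name, department_id FROM employees WHERE department_id NOT IN (SELECT id FROM departments WHERE budget >= 179439)

Execution result:
name | department_id
Quinn Garcia | 5
Bob Williams | 1
Sam Williams | 5
Mia Jones | 5
Mia Miller | 5
Mia Williams | 5
Mia Williams | 1
Eve Wilson | 1
Quinn Johnson | 5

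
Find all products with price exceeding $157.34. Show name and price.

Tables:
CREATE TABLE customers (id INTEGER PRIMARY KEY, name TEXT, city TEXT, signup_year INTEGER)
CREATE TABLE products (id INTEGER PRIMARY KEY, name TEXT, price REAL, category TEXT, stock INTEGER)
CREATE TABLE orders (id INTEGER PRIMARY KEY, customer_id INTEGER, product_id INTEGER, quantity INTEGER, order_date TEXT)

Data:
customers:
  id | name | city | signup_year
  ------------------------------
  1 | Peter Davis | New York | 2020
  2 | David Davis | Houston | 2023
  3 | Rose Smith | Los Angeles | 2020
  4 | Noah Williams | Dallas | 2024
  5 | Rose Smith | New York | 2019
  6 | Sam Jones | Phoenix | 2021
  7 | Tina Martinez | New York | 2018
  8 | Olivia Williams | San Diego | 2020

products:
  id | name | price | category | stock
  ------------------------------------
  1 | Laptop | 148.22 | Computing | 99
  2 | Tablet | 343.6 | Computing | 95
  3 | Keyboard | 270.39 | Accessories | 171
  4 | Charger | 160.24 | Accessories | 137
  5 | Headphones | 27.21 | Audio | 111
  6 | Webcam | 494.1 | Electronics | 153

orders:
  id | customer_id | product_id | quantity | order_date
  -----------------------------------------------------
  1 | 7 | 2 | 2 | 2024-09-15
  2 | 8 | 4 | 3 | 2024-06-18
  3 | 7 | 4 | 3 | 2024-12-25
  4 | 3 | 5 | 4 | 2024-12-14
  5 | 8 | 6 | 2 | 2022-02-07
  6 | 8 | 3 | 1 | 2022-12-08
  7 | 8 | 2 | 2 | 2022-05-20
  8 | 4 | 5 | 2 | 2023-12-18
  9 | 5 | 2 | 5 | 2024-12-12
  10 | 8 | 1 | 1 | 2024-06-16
SELECT name, price FROM products WHERE price > 157.34

Execution result:
name | price
Tablet | 343.60
Keyboard | 270.39
Charger | 160.24
Webcam | 494.10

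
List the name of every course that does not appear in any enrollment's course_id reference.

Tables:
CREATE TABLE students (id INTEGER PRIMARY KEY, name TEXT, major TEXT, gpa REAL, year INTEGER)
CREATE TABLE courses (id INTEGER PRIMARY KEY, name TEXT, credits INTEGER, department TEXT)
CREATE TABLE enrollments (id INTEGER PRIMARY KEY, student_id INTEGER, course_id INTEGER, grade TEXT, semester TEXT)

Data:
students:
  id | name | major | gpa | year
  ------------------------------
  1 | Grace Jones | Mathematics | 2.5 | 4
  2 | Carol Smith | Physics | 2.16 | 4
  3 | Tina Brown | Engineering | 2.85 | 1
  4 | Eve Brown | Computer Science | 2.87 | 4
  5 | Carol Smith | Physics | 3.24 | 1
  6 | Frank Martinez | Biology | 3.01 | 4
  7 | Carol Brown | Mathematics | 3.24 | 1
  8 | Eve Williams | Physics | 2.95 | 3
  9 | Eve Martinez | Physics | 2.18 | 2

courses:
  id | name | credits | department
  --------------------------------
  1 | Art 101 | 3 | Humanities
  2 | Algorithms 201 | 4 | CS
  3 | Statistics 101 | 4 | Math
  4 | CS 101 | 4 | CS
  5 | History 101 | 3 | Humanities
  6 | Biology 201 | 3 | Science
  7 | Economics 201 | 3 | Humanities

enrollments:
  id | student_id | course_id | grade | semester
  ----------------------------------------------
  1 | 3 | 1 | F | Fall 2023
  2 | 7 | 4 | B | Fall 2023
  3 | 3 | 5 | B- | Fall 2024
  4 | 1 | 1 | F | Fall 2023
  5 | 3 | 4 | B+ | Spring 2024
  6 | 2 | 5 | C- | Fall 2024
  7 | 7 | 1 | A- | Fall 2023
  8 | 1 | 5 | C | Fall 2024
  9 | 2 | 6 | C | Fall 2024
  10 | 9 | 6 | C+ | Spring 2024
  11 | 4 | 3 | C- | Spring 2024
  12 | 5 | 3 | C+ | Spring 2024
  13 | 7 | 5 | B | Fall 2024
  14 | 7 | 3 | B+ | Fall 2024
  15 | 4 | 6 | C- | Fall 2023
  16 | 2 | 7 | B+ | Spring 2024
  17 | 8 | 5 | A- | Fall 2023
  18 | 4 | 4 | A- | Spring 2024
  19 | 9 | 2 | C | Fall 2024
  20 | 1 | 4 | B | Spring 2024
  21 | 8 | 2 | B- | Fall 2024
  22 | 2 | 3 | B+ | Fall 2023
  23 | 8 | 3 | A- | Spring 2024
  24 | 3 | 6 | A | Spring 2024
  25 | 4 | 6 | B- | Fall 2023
SELECT p.name FROM courses p LEFT JOIN enrollments c ON c.course_id = p.id WHERE c.id IS NULL

Execution result:
(no rows)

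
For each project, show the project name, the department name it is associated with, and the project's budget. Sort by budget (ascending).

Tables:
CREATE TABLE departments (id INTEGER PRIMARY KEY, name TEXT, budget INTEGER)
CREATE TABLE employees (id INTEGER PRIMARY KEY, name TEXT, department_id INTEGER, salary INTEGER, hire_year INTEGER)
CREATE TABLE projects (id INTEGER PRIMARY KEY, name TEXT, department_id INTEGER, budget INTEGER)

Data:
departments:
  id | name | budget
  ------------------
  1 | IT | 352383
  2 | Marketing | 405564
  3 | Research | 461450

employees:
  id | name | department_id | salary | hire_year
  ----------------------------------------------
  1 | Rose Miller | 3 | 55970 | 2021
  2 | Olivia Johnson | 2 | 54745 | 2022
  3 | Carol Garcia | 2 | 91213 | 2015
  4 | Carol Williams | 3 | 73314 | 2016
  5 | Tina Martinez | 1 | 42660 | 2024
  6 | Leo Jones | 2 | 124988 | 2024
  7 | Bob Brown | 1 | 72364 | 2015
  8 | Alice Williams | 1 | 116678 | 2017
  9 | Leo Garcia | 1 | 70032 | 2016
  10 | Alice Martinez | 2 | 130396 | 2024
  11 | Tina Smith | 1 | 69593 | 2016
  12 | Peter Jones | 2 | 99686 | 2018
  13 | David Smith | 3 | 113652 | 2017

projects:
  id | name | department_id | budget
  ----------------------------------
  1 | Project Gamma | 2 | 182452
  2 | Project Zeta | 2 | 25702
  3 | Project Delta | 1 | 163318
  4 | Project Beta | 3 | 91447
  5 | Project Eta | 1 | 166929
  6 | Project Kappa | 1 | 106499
SELECT c.name, p.name AS department, c.budget FROM projects c JOIN departments p ON c.department_id = p.id ORDER BY c.budget ASC

Execution result:
name | department | budget
Project Zeta | Marketing | 25702
Project Beta | Research | 91447
Project Kappa | IT | 106499
Project Delta | IT | 163318
Project Eta | IT | 166929
Project Gamma | Marketing | 182452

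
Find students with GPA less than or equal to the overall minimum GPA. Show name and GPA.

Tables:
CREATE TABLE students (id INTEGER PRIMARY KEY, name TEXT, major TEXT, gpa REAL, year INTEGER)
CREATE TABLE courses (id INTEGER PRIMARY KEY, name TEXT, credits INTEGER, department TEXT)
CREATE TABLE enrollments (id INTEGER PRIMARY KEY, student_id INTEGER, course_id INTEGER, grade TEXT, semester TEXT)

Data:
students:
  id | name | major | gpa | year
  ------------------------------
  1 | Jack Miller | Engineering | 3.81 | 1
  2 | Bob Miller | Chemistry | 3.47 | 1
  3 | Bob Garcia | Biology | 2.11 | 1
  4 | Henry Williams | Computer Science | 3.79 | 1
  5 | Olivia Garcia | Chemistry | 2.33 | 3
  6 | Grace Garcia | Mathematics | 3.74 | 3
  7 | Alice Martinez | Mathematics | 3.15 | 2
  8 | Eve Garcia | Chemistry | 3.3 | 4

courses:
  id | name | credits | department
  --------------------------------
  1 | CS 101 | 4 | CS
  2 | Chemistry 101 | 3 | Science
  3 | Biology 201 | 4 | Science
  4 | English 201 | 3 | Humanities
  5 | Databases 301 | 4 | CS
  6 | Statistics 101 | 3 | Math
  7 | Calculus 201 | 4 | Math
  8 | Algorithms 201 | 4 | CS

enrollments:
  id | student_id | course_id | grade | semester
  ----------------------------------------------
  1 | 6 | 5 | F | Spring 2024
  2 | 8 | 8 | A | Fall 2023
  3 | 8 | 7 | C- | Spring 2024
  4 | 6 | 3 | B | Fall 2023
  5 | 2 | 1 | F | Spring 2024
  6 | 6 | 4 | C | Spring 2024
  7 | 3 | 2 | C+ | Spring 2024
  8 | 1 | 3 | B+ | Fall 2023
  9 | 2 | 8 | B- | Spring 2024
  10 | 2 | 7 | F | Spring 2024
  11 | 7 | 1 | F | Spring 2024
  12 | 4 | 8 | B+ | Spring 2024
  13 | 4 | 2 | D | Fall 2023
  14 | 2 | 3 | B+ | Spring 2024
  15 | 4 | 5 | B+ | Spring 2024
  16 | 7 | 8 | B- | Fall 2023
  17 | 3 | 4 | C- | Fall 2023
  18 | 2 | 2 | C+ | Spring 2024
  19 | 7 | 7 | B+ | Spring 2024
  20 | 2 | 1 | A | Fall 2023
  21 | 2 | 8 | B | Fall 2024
SELECT name, gpa FROM students WHERE gpa <= (SELECT MIN(gpa) FROM students)

Execution result:
name | gpa
Bob Garcia | 2.11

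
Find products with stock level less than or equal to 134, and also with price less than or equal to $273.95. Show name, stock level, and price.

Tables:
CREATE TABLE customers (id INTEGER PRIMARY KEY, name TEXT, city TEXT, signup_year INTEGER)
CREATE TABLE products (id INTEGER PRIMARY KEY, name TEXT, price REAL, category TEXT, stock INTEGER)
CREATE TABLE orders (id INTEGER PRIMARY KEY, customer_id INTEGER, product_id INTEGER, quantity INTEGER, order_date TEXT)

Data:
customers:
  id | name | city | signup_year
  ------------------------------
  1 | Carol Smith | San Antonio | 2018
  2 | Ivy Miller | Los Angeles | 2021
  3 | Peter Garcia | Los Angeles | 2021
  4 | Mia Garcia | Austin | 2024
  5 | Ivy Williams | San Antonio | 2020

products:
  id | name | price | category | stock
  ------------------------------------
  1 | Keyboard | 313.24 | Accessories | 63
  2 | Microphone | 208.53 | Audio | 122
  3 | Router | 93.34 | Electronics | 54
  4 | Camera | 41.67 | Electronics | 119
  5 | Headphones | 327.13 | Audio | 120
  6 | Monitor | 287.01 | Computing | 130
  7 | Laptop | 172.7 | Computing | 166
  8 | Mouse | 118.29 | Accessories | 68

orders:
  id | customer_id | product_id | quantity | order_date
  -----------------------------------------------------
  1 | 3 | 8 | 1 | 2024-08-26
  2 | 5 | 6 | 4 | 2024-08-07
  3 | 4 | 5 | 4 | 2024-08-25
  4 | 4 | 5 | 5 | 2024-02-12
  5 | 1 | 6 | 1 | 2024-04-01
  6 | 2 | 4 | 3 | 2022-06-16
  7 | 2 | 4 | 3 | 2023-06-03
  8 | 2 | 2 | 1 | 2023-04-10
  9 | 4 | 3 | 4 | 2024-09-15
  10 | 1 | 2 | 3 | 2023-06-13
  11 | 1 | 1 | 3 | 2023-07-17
SELECT name, stock, price FROM products WHERE stock <= 134 AND price <= 273.95

Execution result:
name | stock | price
Microphone | 122 | 208.53
Router | 54 | 93.34
Camera | 119 | 41.67
Mouse | 68 | 118.29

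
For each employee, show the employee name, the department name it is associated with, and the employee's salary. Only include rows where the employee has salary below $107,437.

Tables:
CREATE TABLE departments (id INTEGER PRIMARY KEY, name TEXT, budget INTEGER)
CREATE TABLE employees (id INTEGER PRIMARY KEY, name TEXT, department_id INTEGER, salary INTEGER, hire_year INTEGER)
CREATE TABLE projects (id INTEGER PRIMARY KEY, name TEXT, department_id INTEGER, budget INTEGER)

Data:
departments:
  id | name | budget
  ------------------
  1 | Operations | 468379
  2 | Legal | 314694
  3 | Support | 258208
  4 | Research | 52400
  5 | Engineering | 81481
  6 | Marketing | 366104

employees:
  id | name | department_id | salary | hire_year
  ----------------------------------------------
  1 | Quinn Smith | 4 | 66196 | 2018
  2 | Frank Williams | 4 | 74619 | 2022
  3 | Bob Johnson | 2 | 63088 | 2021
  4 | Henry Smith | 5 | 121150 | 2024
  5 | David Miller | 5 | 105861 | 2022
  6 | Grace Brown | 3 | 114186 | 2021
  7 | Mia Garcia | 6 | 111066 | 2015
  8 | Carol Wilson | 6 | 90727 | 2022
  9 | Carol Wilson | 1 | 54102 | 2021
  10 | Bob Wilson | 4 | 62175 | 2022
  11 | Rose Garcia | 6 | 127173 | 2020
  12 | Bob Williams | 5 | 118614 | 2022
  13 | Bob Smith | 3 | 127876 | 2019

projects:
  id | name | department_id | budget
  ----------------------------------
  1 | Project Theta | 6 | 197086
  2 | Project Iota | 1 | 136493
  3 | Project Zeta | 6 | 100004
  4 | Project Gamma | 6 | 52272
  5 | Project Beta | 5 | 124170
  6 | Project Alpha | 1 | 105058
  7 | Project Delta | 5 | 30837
SELECT c.name, p.name AS department, c.salary FROM employees c JOIN departments p ON c.department_id = p.id WHERE c.salary < 107437

Execution result:
name | department | salary
Quinn Smith | Research | 66196
Frank Williams | Research | 74619
Bob Johnson | Legal | 63088
David Miller | Engineering | 105861
Carol Wilson | Marketing | 90727
Carol Wilson | Operations | 54102
Bob Wilson | Research | 62175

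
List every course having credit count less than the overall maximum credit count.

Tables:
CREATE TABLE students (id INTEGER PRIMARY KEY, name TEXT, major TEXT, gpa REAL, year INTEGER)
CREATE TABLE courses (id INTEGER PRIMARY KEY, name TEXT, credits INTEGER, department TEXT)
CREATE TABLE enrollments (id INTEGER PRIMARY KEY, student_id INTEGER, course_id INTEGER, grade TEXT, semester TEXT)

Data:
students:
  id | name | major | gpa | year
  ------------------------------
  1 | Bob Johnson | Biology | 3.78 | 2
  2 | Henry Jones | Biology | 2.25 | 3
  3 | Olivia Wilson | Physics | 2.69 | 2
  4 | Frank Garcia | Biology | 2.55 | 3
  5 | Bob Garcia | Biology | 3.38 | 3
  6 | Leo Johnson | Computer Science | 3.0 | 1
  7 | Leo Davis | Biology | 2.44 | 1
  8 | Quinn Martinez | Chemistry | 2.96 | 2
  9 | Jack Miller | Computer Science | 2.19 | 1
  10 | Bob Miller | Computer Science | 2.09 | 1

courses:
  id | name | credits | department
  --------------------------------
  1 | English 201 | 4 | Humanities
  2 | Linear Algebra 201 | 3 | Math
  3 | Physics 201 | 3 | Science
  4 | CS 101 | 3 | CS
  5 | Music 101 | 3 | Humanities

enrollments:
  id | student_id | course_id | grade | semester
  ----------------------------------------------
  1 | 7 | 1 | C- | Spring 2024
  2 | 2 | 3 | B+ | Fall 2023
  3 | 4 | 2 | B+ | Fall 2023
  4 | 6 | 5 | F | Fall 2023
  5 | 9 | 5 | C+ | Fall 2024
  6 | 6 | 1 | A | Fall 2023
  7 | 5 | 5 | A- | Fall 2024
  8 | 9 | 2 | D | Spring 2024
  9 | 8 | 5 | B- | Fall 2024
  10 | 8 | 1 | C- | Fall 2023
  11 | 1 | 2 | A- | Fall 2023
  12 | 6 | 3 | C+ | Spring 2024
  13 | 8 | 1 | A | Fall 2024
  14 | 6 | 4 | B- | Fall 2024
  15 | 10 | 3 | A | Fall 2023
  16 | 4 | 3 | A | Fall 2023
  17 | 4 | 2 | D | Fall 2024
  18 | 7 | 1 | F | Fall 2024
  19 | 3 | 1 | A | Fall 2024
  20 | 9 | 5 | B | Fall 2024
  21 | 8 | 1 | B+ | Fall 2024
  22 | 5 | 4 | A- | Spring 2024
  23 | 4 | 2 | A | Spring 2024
SELECT name, credits FROM courses WHERE credits < (SELECT MAX(credits) FROM courses)

Execution result:
name | credits
Linear Algebra 201 | 3
Physics 201 | 3
CS 101 | 3
Music 101 | 3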